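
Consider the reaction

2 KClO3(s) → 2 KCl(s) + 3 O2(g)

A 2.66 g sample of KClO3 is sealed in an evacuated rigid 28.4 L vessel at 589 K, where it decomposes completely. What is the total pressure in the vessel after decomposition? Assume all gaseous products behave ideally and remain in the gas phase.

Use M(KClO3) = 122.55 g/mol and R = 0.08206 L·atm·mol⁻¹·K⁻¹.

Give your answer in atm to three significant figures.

0.0554 atm

n(KClO3) = 2.66 / 122.55 = 0.02171 mol
n(gas produced) = (3/2) × 0.02171 = 0.03256 mol
P = nRT/V = 0.03256 × 0.08206 × 589 / 28.4 = 0.05541 atm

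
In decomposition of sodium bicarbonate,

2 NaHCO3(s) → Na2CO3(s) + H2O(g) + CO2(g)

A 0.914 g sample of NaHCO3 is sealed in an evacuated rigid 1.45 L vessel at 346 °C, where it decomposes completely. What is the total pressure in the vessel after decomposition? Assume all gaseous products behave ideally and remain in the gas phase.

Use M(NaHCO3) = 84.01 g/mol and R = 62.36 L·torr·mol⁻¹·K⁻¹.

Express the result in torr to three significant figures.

290 torr

n(NaHCO3) = 0.914 / 84.01 = 0.01088 mol
n(gas produced) = (2/2) × 0.01088 = 0.01088 mol
P = nRT/V = 0.01088 × 62.36 × 619.15 / 1.45 = 289.7 torr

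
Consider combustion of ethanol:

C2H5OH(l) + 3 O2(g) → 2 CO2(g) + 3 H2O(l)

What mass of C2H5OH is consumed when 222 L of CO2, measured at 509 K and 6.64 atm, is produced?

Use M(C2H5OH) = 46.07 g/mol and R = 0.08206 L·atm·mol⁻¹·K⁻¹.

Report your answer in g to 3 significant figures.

813 g

n(CO2) = PV/RT = (6.64 × 222) / (0.08206 × 509) = 35.29 mol
n(C2H5OH) = (1/2) × 35.29 = 17.64 mol
m(C2H5OH) = 17.64 × 46.07 = 812.7 g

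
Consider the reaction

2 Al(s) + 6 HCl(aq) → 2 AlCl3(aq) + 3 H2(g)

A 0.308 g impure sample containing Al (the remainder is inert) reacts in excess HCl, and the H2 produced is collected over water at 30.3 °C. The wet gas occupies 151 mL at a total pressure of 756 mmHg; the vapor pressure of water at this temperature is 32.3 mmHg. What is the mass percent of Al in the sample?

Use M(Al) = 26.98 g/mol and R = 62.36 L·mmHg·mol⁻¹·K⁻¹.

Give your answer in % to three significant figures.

P(H2) = 756 − 32.3 = 723.7 mmHg
n(H2) = PV/RT = (723.7 × 0.1510) / (62.36 × 303.45) = 0.005775 mol
n(Al) = (2/3) × 0.005775 = 0.003850 mol
m(Al) = 0.003850 × 26.98 = 0.1039 g
%Al = 0.1039 / 0.308 × 100 = 33.73%

33.7 %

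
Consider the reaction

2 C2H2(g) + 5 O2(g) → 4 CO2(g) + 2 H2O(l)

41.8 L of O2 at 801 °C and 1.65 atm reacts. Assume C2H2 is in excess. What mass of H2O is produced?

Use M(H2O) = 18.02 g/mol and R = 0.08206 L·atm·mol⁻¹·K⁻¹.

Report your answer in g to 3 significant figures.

n(O2) = PV/RT = (1.65 × 41.8) / (0.08206 × 1074.15) = 0.7825 mol
n(H2O) = (2/5) × 0.7825 = 0.3130 mol
m(H2O) = 0.3130 × 18.02 = 5.640 g

5.64 g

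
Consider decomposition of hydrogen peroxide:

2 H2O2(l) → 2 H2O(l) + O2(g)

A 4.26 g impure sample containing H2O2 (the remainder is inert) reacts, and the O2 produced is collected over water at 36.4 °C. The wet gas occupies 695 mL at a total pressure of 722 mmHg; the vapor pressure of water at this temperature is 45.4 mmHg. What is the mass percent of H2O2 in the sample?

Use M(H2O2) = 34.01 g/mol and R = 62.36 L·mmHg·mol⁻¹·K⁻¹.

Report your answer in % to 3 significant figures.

38.9 %

P(O2) = 722 − 45.4 = 676.6 mmHg
n(O2) = PV/RT = (676.6 × 0.6950) / (62.36 × 309.55) = 0.02436 mol
n(H2O2) = (2/1) × 0.02436 = 0.04872 mol
m(H2O2) = 0.04872 × 34.01 = 1.657 g
%H2O2 = 1.657 / 4.26 × 100 = 38.90%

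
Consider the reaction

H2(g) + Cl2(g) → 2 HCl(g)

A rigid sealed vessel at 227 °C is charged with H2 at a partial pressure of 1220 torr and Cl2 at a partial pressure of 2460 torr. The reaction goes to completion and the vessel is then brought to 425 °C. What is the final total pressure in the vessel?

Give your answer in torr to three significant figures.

At constant V, partial pressures at 227 °C are proportional to moles, so apply stoichiometry directly to pressures.
P(Cl2) required for 1220 torr of H2 = (1/1) × 1220 = 1220 torr; available 2460 torr, so H2 is limiting.
P(Cl2) remaining = 2460 − (1/1) × 1220 = 1240 torr
P(gaseous products) = (2)/1 × 1220 = 2440 torr
P_total at 227 °C = 1240 + 2440 = 3680 torr
Scaling to 425 °C: P = 3680 × 698.15/500.15 = 5137 torr

5140 torr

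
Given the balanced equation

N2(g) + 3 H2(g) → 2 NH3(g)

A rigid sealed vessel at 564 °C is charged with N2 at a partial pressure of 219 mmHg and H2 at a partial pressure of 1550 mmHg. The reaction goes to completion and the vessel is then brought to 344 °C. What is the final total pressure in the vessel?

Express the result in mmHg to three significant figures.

Because the vessel is rigid and T is held at 564 °C, work the stoichiometry in partial pressures (P_i = n_iRT/V).
P(H2) required for 219 mmHg of N2 = (3/1) × 219 = 657.0 mmHg; available 1550 mmHg, so N2 is limiting.
P(H2) remaining = 1550 − (3/1) × 219 = 893.0 mmHg
P(gaseous products) = (2)/1 × 219 = 438.0 mmHg
P_total at 564 °C = 893.0 + 438.0 = 1331 mmHg
Scaling to 344 °C: P = 1331 × 617.15/837.15 = 981.2 mmHg

981 mmHg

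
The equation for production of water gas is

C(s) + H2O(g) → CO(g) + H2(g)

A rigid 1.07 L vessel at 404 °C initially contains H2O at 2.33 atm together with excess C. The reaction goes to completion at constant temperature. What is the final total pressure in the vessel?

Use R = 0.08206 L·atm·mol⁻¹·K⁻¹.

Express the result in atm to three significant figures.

Since T and V are fixed, P_final/P_initial = n_final/n_initial = 2/1.
P_final = (2/1) × 2.33 = 4.660 atm

4.66 atm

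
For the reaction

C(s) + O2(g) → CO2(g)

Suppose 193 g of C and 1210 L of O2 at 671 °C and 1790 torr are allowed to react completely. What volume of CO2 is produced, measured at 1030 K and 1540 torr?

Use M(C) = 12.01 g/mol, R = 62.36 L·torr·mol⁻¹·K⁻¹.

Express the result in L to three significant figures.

670 L

n(C) = 193 / 12.01 = 16.07 mol
n(O2) = PV/RT = (1790 × 1210) / (62.36 × 944.15) = 36.79 mol
For 16.07 mol C, stoichiometry requires (1/1) × 16.07 = 16.07 mol O2; 36.79 mol is available, so C is limiting.
n(CO2) = (1/1) × 16.07 = 16.07 mol
V(CO2) = nRT/P = 16.07 × 62.36 × 1030 / 1540 = 670.3 L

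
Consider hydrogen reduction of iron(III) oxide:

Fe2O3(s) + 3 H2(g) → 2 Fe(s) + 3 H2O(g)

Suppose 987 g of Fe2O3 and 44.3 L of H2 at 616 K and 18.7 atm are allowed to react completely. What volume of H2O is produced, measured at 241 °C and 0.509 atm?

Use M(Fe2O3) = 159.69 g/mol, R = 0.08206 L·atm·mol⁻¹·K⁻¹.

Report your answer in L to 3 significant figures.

n(Fe2O3) = 987 / 159.69 = 6.181 mol
n(H2) = PV/RT = (18.7 × 44.3) / (0.08206 × 616) = 16.39 mol
For 6.181 mol Fe2O3, stoichiometry requires (3/1) × 6.181 = 18.54 mol H2; 16.39 mol is available, so H2 is limiting.
n(H2O) = (3/3) × 16.39 = 16.39 mol
V(H2O) = nRT/P = 16.39 × 0.08206 × 514.15 / 0.509 = 1359 L

1360 L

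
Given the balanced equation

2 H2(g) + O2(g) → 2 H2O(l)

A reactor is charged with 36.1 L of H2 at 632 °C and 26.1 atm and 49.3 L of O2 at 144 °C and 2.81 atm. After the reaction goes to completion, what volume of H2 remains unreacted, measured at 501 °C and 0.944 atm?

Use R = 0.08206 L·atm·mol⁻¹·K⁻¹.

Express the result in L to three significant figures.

n(H2) = PV/RT = (26.1 × 36.1) / (0.08206 × 905.15) = 12.69 mol
n(O2) = PV/RT = (2.81 × 49.3) / (0.08206 × 417.15) = 4.047 mol
For 12.69 mol H2, stoichiometry requires (1/2) × 12.69 = 6.345 mol O2; 4.047 mol is available, so O2 is limiting.
n(H2) consumed = (2/1) × 4.047 = 8.094 mol; remaining = 12.69 − 8.094 = 4.596 mol
V(H2) = nRT/P = 4.596 × 0.08206 × 774.15 / 0.944 = 309.3 L

309 L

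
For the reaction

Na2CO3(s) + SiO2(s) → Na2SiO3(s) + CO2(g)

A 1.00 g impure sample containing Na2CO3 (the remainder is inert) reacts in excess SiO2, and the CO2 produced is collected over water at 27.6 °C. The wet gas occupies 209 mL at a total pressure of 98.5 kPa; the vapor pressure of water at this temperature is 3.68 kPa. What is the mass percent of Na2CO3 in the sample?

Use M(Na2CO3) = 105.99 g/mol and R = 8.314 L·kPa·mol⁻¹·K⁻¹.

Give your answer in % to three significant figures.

P(CO2) = 98.5 − 3.68 = 94.82 kPa
n(CO2) = PV/RT = (94.82 × 0.2090) / (8.314 × 300.75) = 0.007926 mol
n(Na2CO3) = (1/1) × 0.007926 = 0.007926 mol
m(Na2CO3) = 0.007926 × 105.99 = 0.8401 g
%Na2CO3 = 0.8401 / 1.00 × 100 = 84.01%

84.0 %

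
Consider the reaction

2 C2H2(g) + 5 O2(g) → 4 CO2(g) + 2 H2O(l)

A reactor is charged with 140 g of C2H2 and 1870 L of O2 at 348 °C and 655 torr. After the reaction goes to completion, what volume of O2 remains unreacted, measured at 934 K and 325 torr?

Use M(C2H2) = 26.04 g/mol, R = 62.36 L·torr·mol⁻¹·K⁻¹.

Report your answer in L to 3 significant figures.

3260 L

n(C2H2) = 140 / 26.04 = 5.376 mol
n(O2) = PV/RT = (655 × 1870) / (62.36 × 621.15) = 31.62 mol
For 5.376 mol C2H2, stoichiometry requires (5/2) × 5.376 = 13.44 mol O2; 31.62 mol is available, so C2H2 is limiting.
n(O2) consumed = (5/2) × 5.376 = 13.44 mol; remaining = 31.62 − 13.44 = 18.18 mol
V(O2) = nRT/P = 18.18 × 62.36 × 934 / 325 = 3258 L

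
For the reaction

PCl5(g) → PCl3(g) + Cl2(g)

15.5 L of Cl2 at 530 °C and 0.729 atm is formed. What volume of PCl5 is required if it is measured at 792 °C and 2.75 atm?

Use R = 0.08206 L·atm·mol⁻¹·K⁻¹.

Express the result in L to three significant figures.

n(Cl2) = PV/RT = (0.729 × 15.5) / (0.08206 × 803.15) = 0.1714 mol
n(PCl5) = (1/1) × 0.1714 = 0.1714 mol
V = nRT/P = 0.1714 × 0.08206 × 1065.15 / 2.75 = 5.448 L

5.45 L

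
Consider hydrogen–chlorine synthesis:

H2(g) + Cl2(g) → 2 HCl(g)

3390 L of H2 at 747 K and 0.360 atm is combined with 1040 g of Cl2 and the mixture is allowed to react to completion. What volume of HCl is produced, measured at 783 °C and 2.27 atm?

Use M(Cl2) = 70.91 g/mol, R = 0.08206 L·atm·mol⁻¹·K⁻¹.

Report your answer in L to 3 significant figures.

1120 L

n(H2) = PV/RT = (0.360 × 3390) / (0.08206 × 747) = 19.91 mol
n(Cl2) = 1040 / 70.91 = 14.67 mol
For 19.91 mol H2, stoichiometry requires (1/1) × 19.91 = 19.91 mol Cl2; 14.67 mol is available, so Cl2 is limiting.
n(HCl) = (2/1) × 14.67 = 29.34 mol
V(HCl) = nRT/P = 29.34 × 0.08206 × 1056.15 / 2.27 = 1120 L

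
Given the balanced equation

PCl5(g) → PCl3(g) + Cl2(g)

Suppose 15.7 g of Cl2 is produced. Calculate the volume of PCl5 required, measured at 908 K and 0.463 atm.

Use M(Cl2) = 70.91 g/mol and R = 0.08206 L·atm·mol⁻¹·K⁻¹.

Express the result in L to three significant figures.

35.6 L

n(Cl2) = 15.70 / 70.91 = 0.2214 mol
n(PCl5) = (1/1) × 0.2214 = 0.2214 mol
V = nRT/P = 0.2214 × 0.08206 × 908 / 0.463 = 35.63 L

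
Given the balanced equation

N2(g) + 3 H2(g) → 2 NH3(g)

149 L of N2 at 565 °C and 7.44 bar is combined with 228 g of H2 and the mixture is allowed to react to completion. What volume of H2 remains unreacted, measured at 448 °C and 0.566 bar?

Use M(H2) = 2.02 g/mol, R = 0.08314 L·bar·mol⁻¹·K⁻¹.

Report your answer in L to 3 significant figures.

6900 L

n(N2) = PV/RT = (7.44 × 149) / (0.08314 × 838.15) = 15.91 mol
n(H2) = 228 / 2.02 = 112.9 mol
For 15.91 mol N2, stoichiometry requires (3/1) × 15.91 = 47.73 mol H2; 112.9 mol is available, so N2 is limiting.
n(H2) consumed = (3/1) × 15.91 = 47.73 mol; remaining = 112.9 − 47.73 = 65.17 mol
V(H2) = nRT/P = 65.17 × 0.08314 × 721.15 / 0.566 = 6903 L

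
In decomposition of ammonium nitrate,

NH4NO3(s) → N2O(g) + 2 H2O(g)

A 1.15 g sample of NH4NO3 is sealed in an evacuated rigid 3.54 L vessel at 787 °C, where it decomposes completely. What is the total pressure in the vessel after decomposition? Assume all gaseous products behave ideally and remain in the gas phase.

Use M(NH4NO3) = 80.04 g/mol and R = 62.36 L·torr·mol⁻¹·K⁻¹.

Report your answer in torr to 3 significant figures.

805 torr

n(NH4NO3) = 1.15 / 80.04 = 0.01437 mol
n(gas produced) = (3/1) × 0.01437 = 0.04311 mol
P = nRT/V = 0.04311 × 62.36 × 1060.15 / 3.54 = 805.1 torr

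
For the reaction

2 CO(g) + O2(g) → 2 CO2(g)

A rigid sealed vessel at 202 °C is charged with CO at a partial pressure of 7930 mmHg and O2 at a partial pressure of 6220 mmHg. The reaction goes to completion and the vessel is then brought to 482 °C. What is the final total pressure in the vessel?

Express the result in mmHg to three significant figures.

With V and T fixed, P_i ∝ n_i, so the mole ratios apply directly to partial pressures at 202 °C.
P(O2) required for 7930 mmHg of CO = (1/2) × 7930 = 3965 mmHg; available 6220 mmHg, so CO is limiting.
P(O2) remaining = 6220 − (1/2) × 7930 = 2255 mmHg
P(gaseous products) = (2)/2 × 7930 = 7930 mmHg
P_total at 202 °C = 2255 + 7930 = 10180 mmHg
Scaling to 482 °C: P = 10180 × 755.15/475.15 = 16180 mmHg

16200 mmHg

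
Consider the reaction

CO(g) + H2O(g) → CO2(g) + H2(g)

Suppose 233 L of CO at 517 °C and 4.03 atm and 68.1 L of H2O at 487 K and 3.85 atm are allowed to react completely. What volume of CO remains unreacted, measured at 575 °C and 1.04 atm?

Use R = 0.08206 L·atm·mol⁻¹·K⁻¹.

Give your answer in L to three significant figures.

n(CO) = PV/RT = (4.03 × 233) / (0.08206 × 790.15) = 14.48 mol
n(H2O) = PV/RT = (3.85 × 68.1) / (0.08206 × 487) = 6.561 mol
For 14.48 mol CO, stoichiometry requires (1/1) × 14.48 = 14.48 mol H2O; 6.561 mol is available, so H2O is limiting.
n(CO) consumed = (1/1) × 6.561 = 6.561 mol; remaining = 14.48 − 6.561 = 7.919 mol
V(CO) = nRT/P = 7.919 × 0.08206 × 848.15 / 1.04 = 530.0 L

530 L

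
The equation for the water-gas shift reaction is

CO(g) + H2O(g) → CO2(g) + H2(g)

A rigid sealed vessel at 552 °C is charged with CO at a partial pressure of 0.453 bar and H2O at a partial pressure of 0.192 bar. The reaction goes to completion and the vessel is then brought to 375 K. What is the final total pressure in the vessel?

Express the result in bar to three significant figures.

0.293 bar

Because the vessel is rigid and T is held at 552 °C, work the stoichiometry in partial pressures (P_i = n_iRT/V).
P(H2O) required for 0.453 bar of CO = (1/1) × 0.453 = 0.4530 bar; available 0.192 bar, so H2O is limiting.
P(CO) remaining = 0.453 − (1/1) × 0.192 = 0.2610 bar
P(gaseous products) = (1+1)/1 × 0.192 = 0.3840 bar
P_total at 552 °C = 0.2610 + 0.3840 = 0.6450 bar
Scaling to 375 K: P = 0.6450 × 375/825.15 = 0.2931 bar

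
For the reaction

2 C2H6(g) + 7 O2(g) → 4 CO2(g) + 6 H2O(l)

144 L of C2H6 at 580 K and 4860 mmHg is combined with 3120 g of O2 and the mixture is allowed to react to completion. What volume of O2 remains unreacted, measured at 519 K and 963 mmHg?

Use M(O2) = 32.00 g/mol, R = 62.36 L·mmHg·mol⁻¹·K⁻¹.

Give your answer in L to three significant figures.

1000 L

n(C2H6) = PV/RT = (4860 × 144) / (62.36 × 580) = 19.35 mol
n(O2) = 3120 / 32.00 = 97.50 mol
For 19.35 mol C2H6, stoichiometry requires (7/2) × 19.35 = 67.73 mol O2; 97.50 mol is available, so C2H6 is limiting.
n(O2) consumed = (7/2) × 19.35 = 67.73 mol; remaining = 97.50 − 67.73 = 29.77 mol
V(O2) = nRT/P = 29.77 × 62.36 × 519 / 963 = 1001 L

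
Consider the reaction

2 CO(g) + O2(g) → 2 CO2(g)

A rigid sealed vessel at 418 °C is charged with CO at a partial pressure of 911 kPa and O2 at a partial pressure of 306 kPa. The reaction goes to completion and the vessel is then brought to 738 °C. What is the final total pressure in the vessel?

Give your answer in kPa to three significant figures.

1330 kPa

With V and T fixed, P_i ∝ n_i, so the mole ratios apply directly to partial pressures at 418 °C.
P(O2) required for 911 kPa of CO = (1/2) × 911 = 455.5 kPa; available 306 kPa, so O2 is limiting.
P(CO) remaining = 911 − (2/1) × 306 = 299.0 kPa
P(gaseous products) = (2)/1 × 306 = 612.0 kPa
P_total at 418 °C = 299.0 + 612.0 = 911.0 kPa
Scaling to 738 °C: P = 911.0 × 1011.15/691.15 = 1333 kPa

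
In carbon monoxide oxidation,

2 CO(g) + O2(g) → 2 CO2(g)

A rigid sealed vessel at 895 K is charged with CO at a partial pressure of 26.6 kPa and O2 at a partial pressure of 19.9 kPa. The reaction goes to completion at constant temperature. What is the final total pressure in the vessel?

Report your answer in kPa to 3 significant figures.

33.2 kPa

At constant V, partial pressures at 895 K are proportional to moles, so apply stoichiometry directly to pressures.
P(O2) required for 26.6 kPa of CO = (1/2) × 26.6 = 13.30 kPa; available 19.9 kPa, so CO is limiting.
P(O2) remaining = 19.9 − (1/2) × 26.6 = 6.600 kPa
P(gaseous products) = (2)/2 × 26.6 = 26.60 kPa
P_total at 895 K = 6.600 + 26.60 = 33.20 kPa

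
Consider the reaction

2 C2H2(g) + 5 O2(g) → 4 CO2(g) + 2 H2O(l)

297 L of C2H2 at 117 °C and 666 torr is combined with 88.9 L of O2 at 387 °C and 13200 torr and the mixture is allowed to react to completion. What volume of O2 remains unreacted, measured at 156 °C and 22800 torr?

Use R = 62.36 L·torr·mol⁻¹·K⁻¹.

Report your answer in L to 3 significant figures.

n(C2H2) = PV/RT = (666 × 297) / (62.36 × 390.15) = 8.130 mol
n(O2) = PV/RT = (13200 × 88.9) / (62.36 × 660.15) = 28.51 mol
For 8.130 mol C2H2, stoichiometry requires (5/2) × 8.130 = 20.33 mol O2; 28.51 mol is available, so C2H2 is limiting.
n(O2) consumed = (5/2) × 8.130 = 20.33 mol; remaining = 28.51 − 20.33 = 8.180 mol
V(O2) = nRT/P = 8.180 × 62.36 × 429.15 / 22800 = 9.601 L

9.60 L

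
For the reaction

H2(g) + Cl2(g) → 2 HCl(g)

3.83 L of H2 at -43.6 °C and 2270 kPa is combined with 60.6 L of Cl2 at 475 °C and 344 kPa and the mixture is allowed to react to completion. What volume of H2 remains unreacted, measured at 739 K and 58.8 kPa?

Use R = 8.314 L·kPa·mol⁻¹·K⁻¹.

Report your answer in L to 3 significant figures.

126 L

n(H2) = PV/RT = (2270 × 3.83) / (8.314 × 229.55) = 4.556 mol
n(Cl2) = PV/RT = (344 × 60.6) / (8.314 × 748.15) = 3.351 mol
For 4.556 mol H2, stoichiometry requires (1/1) × 4.556 = 4.556 mol Cl2; 3.351 mol is available, so Cl2 is limiting.
n(H2) consumed = (1/1) × 3.351 = 3.351 mol; remaining = 4.556 − 3.351 = 1.205 mol
V(H2) = nRT/P = 1.205 × 8.314 × 739 / 58.8 = 125.9 L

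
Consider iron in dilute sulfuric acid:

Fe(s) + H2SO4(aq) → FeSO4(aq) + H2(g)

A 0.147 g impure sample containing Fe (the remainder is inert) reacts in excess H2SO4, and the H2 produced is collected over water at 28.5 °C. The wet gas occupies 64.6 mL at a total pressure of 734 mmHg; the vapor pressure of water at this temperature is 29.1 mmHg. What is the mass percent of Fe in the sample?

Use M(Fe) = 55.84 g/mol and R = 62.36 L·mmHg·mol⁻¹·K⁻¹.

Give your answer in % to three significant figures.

P(H2) = 734 − 29.1 = 704.9 mmHg
n(H2) = PV/RT = (704.9 × 0.06460) / (62.36 × 301.65) = 0.002421 mol
n(Fe) = (1/1) × 0.002421 = 0.002421 mol
m(Fe) = 0.002421 × 55.84 = 0.1352 g
%Fe = 0.1352 / 0.147 × 100 = 91.97%

92.0 %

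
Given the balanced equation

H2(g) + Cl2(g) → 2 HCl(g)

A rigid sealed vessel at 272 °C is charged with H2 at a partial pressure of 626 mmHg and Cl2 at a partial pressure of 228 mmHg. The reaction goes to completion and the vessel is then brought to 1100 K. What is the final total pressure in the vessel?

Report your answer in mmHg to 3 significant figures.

1720 mmHg

With V and T fixed, P_i ∝ n_i, so the mole ratios apply directly to partial pressures at 272 °C.
P(Cl2) required for 626 mmHg of H2 = (1/1) × 626 = 626.0 mmHg; available 228 mmHg, so Cl2 is limiting.
P(H2) remaining = 626 − (1/1) × 228 = 398.0 mmHg
P(gaseous products) = (2)/1 × 228 = 456.0 mmHg
P_total at 272 °C = 398.0 + 456.0 = 854.0 mmHg
Scaling to 1100 K: P = 854.0 × 1100/545.15 = 1723 mmHg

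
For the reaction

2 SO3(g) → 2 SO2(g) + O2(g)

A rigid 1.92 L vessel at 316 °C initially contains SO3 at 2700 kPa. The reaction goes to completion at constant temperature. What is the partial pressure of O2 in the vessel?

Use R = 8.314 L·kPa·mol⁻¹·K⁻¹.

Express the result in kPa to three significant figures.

1350 kPa

n(SO3)₀ = PV/RT = (2700 × 1.92) / (8.314 × 589.15) = 1.058 mol
n(O2) = (1/2) × 1.058 = 0.5290 mol
P(O2) = nRT/V = 0.5290 × 8.314 × 589.15 / 1.92 = 1350 kPa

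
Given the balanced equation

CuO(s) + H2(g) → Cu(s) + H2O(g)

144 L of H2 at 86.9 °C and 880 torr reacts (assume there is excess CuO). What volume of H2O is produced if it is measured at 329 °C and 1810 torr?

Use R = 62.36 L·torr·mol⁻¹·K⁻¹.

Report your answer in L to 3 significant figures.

n(H2) = PV/RT = (880 × 144) / (62.36 × 360.05) = 5.644 mol
n(H2O) = (1/1) × 5.644 = 5.644 mol
V = nRT/P = 5.644 × 62.36 × 602.15 / 1810 = 117.1 L

117 L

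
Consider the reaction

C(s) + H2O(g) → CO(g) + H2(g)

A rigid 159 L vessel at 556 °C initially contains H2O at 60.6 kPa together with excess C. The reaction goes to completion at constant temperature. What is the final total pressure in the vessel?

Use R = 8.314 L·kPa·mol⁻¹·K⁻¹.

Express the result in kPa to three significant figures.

121 kPa

Rigid vessel, constant T ⇒ P scales with total gas moles (1 → 2).
P_final = (2/1) × 60.6 = 121.2 kPa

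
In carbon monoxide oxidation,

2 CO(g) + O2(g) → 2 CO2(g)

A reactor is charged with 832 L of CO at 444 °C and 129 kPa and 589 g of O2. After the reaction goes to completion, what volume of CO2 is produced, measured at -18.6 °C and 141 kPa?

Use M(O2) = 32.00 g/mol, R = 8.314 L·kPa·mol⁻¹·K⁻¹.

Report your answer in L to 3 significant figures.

n(CO) = PV/RT = (129 × 832) / (8.314 × 717.15) = 18.00 mol
n(O2) = 589 / 32.00 = 18.41 mol
For 18.00 mol CO, stoichiometry requires (1/2) × 18.00 = 9.000 mol O2; 18.41 mol is available, so CO is limiting.
n(CO2) = (2/2) × 18.00 = 18.00 mol
V(CO2) = nRT/P = 18.00 × 8.314 × 254.55 / 141 = 270.2 L

270 L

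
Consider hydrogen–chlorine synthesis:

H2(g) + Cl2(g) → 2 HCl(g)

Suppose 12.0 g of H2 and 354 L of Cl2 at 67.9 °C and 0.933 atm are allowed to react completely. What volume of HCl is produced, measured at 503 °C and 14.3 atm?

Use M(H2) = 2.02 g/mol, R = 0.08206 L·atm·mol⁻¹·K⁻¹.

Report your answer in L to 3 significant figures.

52.9 L

n(H2) = 12.0 / 2.02 = 5.941 mol
n(Cl2) = PV/RT = (0.933 × 354) / (0.08206 × 341.05) = 11.80 mol
For 5.941 mol H2, stoichiometry requires (1/1) × 5.941 = 5.941 mol Cl2; 11.80 mol is available, so H2 is limiting.
n(HCl) = (2/1) × 5.941 = 11.88 mol
V(HCl) = nRT/P = 11.88 × 0.08206 × 776.15 / 14.3 = 52.91 L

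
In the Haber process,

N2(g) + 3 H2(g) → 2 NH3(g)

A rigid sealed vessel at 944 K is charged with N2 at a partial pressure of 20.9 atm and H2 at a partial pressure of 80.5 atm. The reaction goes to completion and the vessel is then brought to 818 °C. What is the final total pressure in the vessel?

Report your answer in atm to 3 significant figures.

68.9 atm

At constant V, partial pressures at 944 K are proportional to moles, so apply stoichiometry directly to pressures.
P(H2) required for 20.9 atm of N2 = (3/1) × 20.9 = 62.70 atm; available 80.5 atm, so N2 is limiting.
P(H2) remaining = 80.5 − (3/1) × 20.9 = 17.80 atm
P(gaseous products) = (2)/1 × 20.9 = 41.80 atm
P_total at 944 K = 17.80 + 41.80 = 59.60 atm
Scaling to 818 °C: P = 59.60 × 1091.15/944 = 68.89 atm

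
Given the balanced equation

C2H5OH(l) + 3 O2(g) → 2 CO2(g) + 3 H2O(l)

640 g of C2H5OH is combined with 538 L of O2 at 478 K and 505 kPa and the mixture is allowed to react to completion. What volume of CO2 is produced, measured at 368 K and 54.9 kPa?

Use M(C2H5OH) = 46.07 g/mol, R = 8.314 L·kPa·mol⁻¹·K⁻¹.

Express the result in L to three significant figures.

n(C2H5OH) = 640 / 46.07 = 13.89 mol
n(O2) = PV/RT = (505 × 538) / (8.314 × 478) = 68.37 mol
For 13.89 mol C2H5OH, stoichiometry requires (3/1) × 13.89 = 41.67 mol O2; 68.37 mol is available, so C2H5OH is limiting.
n(CO2) = (2/1) × 13.89 = 27.78 mol
V(CO2) = nRT/P = 27.78 × 8.314 × 368 / 54.9 = 1548 L

1550 L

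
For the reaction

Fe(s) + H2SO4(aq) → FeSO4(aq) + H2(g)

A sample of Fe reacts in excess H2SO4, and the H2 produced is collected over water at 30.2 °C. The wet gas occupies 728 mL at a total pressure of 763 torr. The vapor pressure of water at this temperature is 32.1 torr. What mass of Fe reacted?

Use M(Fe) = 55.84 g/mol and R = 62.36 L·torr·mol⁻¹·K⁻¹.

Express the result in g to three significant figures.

P(H2) = 763 − 32.1 = 730.9 torr
n(H2) = PV/RT = (730.9 × 0.7280) / (62.36 × 303.35) = 0.02813 mol
n(Fe) = (1/1) × 0.02813 = 0.02813 mol
m(Fe) = 0.02813 × 55.84 = 1.571 g

1.57 g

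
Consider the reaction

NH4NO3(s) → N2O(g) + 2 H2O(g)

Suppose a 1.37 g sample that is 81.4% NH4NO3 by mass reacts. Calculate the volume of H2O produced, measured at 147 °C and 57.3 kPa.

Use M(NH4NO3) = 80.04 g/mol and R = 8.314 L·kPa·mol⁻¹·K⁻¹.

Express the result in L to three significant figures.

mass of NH4NO3 = 1.37 × 81.4/100 = 1.115 g
n(NH4NO3) = 1.115 / 80.04 = 0.01393 mol
n(H2O) = (2/1) × 0.01393 = 0.02786 mol
V = nRT/P = 0.02786 × 8.314 × 420.15 / 57.3 = 1.698 L

1.70 L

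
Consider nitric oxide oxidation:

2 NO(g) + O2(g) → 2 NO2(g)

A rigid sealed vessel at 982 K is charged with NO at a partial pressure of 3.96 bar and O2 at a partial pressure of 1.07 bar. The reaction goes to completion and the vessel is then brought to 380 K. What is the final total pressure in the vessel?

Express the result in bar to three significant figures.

1.53 bar

With V and T fixed, P_i ∝ n_i, so the mole ratios apply directly to partial pressures at 982 K.
P(O2) required for 3.96 bar of NO = (1/2) × 3.96 = 1.980 bar; available 1.07 bar, so O2 is limiting.
P(NO) remaining = 3.96 − (2/1) × 1.07 = 1.820 bar
P(gaseous products) = (2)/1 × 1.07 = 2.140 bar
P_total at 982 K = 1.820 + 2.140 = 3.960 bar
Scaling to 380 K: P = 3.960 × 380/982 = 1.532 bar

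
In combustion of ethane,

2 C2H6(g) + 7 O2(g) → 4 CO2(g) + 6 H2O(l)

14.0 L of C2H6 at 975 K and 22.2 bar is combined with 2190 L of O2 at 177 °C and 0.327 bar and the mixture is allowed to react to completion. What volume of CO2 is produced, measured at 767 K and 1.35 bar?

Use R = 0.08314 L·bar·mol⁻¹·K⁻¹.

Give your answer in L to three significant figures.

n(C2H6) = PV/RT = (22.2 × 14.0) / (0.08314 × 975) = 3.834 mol
n(O2) = PV/RT = (0.327 × 2190) / (0.08314 × 450.15) = 19.13 mol
For 3.834 mol C2H6, stoichiometry requires (7/2) × 3.834 = 13.42 mol O2; 19.13 mol is available, so C2H6 is limiting.
n(CO2) = (4/2) × 3.834 = 7.668 mol
V(CO2) = nRT/P = 7.668 × 0.08314 × 767 / 1.35 = 362.2 L

362 L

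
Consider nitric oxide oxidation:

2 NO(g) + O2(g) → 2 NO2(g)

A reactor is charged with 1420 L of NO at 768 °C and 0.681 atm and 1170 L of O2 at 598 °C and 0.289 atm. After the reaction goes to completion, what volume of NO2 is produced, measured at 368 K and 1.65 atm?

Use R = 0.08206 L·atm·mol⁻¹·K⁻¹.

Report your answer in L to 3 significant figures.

173 L

n(NO) = PV/RT = (0.681 × 1420) / (0.08206 × 1041.15) = 11.32 mol
n(O2) = PV/RT = (0.289 × 1170) / (0.08206 × 871.15) = 4.730 mol
For 11.32 mol NO, stoichiometry requires (1/2) × 11.32 = 5.660 mol O2; 4.730 mol is available, so O2 is limiting.
n(NO2) = (2/1) × 4.730 = 9.460 mol
V(NO2) = nRT/P = 9.460 × 0.08206 × 368 / 1.65 = 173.1 L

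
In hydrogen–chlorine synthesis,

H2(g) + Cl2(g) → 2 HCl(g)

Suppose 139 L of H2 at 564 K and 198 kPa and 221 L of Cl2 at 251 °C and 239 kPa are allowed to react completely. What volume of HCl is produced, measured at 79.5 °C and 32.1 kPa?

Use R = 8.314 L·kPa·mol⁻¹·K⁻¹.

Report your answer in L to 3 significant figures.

n(H2) = PV/RT = (198 × 139) / (8.314 × 564) = 5.869 mol
n(Cl2) = PV/RT = (239 × 221) / (8.314 × 524.15) = 12.12 mol
For 5.869 mol H2, stoichiometry requires (1/1) × 5.869 = 5.869 mol Cl2; 12.12 mol is available, so H2 is limiting.
n(HCl) = (2/1) × 5.869 = 11.74 mol
V(HCl) = nRT/P = 11.74 × 8.314 × 352.65 / 32.1 = 1072 L

1070 L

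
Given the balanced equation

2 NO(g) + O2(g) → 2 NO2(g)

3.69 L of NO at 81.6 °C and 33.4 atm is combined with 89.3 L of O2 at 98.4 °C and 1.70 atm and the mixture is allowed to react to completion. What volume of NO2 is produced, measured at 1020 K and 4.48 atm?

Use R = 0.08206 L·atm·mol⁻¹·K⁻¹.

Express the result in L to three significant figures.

79.1 L

n(NO) = PV/RT = (33.4 × 3.69) / (0.08206 × 354.75) = 4.234 mol
n(O2) = PV/RT = (1.70 × 89.3) / (0.08206 × 371.55) = 4.979 mol
For 4.234 mol NO, stoichiometry requires (1/2) × 4.234 = 2.117 mol O2; 4.979 mol is available, so NO is limiting.
n(NO2) = (2/2) × 4.234 = 4.234 mol
V(NO2) = nRT/P = 4.234 × 0.08206 × 1020 / 4.48 = 79.11 L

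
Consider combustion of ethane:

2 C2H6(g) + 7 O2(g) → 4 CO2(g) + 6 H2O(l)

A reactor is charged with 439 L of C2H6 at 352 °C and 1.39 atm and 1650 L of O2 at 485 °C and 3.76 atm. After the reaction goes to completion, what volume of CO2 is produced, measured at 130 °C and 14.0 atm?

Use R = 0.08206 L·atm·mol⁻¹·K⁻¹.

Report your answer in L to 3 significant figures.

56.2 L

n(C2H6) = PV/RT = (1.39 × 439) / (0.08206 × 625.15) = 11.89 mol
n(O2) = PV/RT = (3.76 × 1650) / (0.08206 × 758.15) = 99.72 mol
For 11.89 mol C2H6, stoichiometry requires (7/2) × 11.89 = 41.62 mol O2; 99.72 mol is available, so C2H6 is limiting.
n(CO2) = (4/2) × 11.89 = 23.78 mol
V(CO2) = nRT/P = 23.78 × 0.08206 × 403.15 / 14.0 = 56.19 L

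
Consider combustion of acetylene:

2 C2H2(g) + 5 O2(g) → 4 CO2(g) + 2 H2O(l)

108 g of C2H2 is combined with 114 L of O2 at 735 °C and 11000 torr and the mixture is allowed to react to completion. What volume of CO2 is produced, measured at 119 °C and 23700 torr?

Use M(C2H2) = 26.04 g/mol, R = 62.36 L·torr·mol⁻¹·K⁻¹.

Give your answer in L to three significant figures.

n(C2H2) = 108 / 26.04 = 4.147 mol
n(O2) = PV/RT = (11000 × 114) / (62.36 × 1008.15) = 19.95 mol
For 4.147 mol C2H2, stoichiometry requires (5/2) × 4.147 = 10.37 mol O2; 19.95 mol is available, so C2H2 is limiting.
n(CO2) = (4/2) × 4.147 = 8.294 mol
V(CO2) = nRT/P = 8.294 × 62.36 × 392.15 / 23700 = 8.558 L

8.56 L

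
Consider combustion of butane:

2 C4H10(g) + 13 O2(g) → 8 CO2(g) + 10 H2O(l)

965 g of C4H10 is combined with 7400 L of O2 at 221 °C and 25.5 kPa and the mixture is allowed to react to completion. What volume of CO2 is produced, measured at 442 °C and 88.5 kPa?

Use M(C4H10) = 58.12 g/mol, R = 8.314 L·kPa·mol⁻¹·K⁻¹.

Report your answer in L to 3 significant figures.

1900 L

n(C4H10) = 965 / 58.12 = 16.60 mol
n(O2) = PV/RT = (25.5 × 7400) / (8.314 × 494.15) = 45.93 mol
For 16.60 mol C4H10, stoichiometry requires (13/2) × 16.60 = 107.9 mol O2; 45.93 mol is available, so O2 is limiting.
n(CO2) = (8/13) × 45.93 = 28.26 mol
V(CO2) = nRT/P = 28.26 × 8.314 × 715.15 / 88.5 = 1899 L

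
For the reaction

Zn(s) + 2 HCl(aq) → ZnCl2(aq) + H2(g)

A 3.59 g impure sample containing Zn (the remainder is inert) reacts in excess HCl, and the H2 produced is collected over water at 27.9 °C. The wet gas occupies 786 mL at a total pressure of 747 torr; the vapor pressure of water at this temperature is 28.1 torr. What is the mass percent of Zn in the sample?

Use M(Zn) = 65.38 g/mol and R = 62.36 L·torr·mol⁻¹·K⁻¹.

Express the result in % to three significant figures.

P(H2) = 747 − 28.1 = 718.9 torr
n(H2) = PV/RT = (718.9 × 0.7860) / (62.36 × 301.05) = 0.03010 mol
n(Zn) = (1/1) × 0.03010 = 0.03010 mol
m(Zn) = 0.03010 × 65.38 = 1.968 g
%Zn = 1.968 / 3.59 × 100 = 54.82%

54.8 %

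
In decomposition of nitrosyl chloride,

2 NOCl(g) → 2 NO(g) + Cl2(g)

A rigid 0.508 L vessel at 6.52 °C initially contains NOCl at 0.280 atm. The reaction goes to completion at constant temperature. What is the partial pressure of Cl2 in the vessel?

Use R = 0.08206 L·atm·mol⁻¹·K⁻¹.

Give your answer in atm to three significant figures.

n(NOCl)₀ = PV/RT = (0.280 × 0.508) / (0.08206 × 279.67) = 0.006198 mol
n(Cl2) = (1/2) × 0.006198 = 0.003099 mol
P(Cl2) = nRT/V = 0.003099 × 0.08206 × 279.67 / 0.508 = 0.1400 atm

0.140 atm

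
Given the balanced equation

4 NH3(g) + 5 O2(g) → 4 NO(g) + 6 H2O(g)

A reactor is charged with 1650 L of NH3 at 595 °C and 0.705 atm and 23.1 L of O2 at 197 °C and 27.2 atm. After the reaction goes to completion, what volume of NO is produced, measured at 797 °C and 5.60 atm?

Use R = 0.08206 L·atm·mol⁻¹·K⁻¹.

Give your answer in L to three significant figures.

204 L

n(NH3) = PV/RT = (0.705 × 1650) / (0.08206 × 868.15) = 16.33 mol
n(O2) = PV/RT = (27.2 × 23.1) / (0.08206 × 470.15) = 16.29 mol
For 16.33 mol NH3, stoichiometry requires (5/4) × 16.33 = 20.41 mol O2; 16.29 mol is available, so O2 is limiting.
n(NO) = (4/5) × 16.29 = 13.03 mol
V(NO) = nRT/P = 13.03 × 0.08206 × 1070.15 / 5.60 = 204.3 L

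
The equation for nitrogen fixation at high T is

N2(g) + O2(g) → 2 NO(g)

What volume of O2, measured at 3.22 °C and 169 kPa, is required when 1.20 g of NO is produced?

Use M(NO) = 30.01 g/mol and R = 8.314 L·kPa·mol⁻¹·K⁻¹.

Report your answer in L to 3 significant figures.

n(NO) = 1.200 / 30.01 = 0.03999 mol
n(O2) = (1/2) × 0.03999 = 0.01999 mol
V = nRT/P = 0.01999 × 8.314 × 276.37 / 169 = 0.2718 L

0.272 L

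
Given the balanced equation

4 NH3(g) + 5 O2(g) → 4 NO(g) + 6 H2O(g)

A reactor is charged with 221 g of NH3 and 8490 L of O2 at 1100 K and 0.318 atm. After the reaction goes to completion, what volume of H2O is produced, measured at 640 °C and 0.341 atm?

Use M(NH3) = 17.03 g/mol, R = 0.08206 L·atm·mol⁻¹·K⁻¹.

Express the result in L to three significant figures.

n(NH3) = 221 / 17.03 = 12.98 mol
n(O2) = PV/RT = (0.318 × 8490) / (0.08206 × 1100) = 29.91 mol
For 12.98 mol NH3, stoichiometry requires (5/4) × 12.98 = 16.23 mol O2; 29.91 mol is available, so NH3 is limiting.
n(H2O) = (6/4) × 12.98 = 19.47 mol
V(H2O) = nRT/P = 19.47 × 0.08206 × 913.15 / 0.341 = 4278 L

4280 L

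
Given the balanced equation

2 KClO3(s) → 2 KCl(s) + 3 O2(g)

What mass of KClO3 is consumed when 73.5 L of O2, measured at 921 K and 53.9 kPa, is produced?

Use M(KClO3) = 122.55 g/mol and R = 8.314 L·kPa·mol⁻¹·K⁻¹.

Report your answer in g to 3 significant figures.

42.3 g

n(O2) = PV/RT = (53.9 × 73.5) / (8.314 × 921) = 0.5174 mol
n(KClO3) = (2/3) × 0.5174 = 0.3449 mol
m(KClO3) = 0.3449 × 122.55 = 42.27 g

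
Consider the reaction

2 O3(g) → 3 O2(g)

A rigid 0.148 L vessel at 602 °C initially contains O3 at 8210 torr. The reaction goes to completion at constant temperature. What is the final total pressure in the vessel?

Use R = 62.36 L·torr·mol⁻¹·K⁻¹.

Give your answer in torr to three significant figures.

Rigid vessel, constant T ⇒ P scales with total gas moles (2 → 3).
P_final = (3/2) × 8210 = 12320 torr

12300 torr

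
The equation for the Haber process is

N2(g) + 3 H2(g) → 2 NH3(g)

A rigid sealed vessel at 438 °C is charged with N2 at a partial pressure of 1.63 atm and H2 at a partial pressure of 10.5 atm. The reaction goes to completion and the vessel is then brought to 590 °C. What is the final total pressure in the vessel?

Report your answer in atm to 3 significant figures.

With V and T fixed, P_i ∝ n_i, so the mole ratios apply directly to partial pressures at 438 °C.
P(H2) required for 1.63 atm of N2 = (3/1) × 1.63 = 4.890 atm; available 10.5 atm, so N2 is limiting.
P(H2) remaining = 10.5 − (3/1) × 1.63 = 5.610 atm
P(gaseous products) = (2)/1 × 1.63 = 3.260 atm
P_total at 438 °C = 5.610 + 3.260 = 8.870 atm
Scaling to 590 °C: P = 8.870 × 863.15/711.15 = 10.77 atm

10.8 atm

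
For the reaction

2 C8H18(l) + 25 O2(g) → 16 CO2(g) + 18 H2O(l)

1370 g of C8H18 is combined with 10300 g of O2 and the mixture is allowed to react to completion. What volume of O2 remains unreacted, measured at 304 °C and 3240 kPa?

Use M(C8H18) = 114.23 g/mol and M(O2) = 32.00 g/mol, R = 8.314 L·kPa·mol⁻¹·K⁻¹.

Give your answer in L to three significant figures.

255 L

n(C8H18) = 1370 / 114.23 = 11.99 mol
n(O2) = 10300 / 32.00 = 321.9 mol
For 11.99 mol C8H18, stoichiometry requires (25/2) × 11.99 = 149.9 mol O2; 321.9 mol is available, so C8H18 is limiting.
n(O2) consumed = (25/2) × 11.99 = 149.9 mol; remaining = 321.9 − 149.9 = 172.0 mol
V(O2) = nRT/P = 172.0 × 8.314 × 577.15 / 3240 = 254.7 L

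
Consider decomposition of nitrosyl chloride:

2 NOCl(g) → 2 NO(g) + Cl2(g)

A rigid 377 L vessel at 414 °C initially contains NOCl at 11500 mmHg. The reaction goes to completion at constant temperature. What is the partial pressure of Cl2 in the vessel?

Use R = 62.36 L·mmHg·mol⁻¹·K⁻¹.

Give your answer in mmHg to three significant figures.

5750 mmHg

n(NOCl)₀ = PV/RT = (11500 × 377) / (62.36 × 687.15) = 101.2 mol
n(Cl2) = (1/2) × 101.2 = 50.60 mol
P(Cl2) = nRT/V = 50.60 × 62.36 × 687.15 / 377 = 5751 mmHg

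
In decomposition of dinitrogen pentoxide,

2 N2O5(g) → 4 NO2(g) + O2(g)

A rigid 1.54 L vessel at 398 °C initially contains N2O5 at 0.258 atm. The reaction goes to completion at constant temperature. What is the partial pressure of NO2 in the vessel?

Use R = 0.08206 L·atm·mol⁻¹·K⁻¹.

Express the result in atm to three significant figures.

n(N2O5)₀ = PV/RT = (0.258 × 1.54) / (0.08206 × 671.15) = 0.007214 mol
n(NO2) = (4/2) × 0.007214 = 0.01443 mol
P(NO2) = nRT/V = 0.01443 × 0.08206 × 671.15 / 1.54 = 0.5161 atm

0.516 atm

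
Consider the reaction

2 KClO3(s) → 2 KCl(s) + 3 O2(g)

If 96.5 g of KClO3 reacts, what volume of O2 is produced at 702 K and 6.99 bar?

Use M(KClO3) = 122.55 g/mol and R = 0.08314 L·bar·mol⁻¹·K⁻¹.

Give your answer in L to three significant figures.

n(KClO3) = 96.50 / 122.55 = 0.7874 mol
n(O2) = (3/2) × 0.7874 = 1.181 mol
V = nRT/P = 1.181 × 0.08314 × 702 / 6.99 = 9.861 L

9.86 L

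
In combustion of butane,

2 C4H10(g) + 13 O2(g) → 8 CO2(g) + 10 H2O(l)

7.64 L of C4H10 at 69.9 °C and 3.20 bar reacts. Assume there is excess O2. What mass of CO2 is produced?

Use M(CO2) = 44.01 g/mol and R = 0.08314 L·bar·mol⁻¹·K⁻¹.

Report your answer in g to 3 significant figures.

n(C4H10) = PV/RT = (3.20 × 7.64) / (0.08314 × 343.05) = 0.8572 mol
n(CO2) = (8/2) × 0.8572 = 3.429 mol
m(CO2) = 3.429 × 44.01 = 150.9 g

151 g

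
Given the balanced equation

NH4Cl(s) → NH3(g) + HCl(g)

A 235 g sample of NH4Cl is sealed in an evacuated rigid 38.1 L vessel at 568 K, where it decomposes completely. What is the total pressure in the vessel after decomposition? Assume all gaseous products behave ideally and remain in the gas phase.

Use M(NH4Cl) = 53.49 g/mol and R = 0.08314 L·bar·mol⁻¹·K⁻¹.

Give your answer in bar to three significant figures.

10.9 bar

n(NH4Cl) = 235 / 53.49 = 4.393 mol
n(gas produced) = (2/1) × 4.393 = 8.786 mol
P = nRT/V = 8.786 × 0.08314 × 568 / 38.1 = 10.89 bar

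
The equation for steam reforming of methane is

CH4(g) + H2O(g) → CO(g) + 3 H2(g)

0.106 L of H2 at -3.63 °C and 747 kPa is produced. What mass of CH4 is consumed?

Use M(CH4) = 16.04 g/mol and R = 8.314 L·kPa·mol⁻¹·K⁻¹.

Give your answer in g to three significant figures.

0.189 g

n(H2) = PV/RT = (747 × 0.106) / (8.314 × 269.52) = 0.03534 mol
n(CH4) = (1/3) × 0.03534 = 0.01178 mol
m(CH4) = 0.01178 × 16.04 = 0.1890 g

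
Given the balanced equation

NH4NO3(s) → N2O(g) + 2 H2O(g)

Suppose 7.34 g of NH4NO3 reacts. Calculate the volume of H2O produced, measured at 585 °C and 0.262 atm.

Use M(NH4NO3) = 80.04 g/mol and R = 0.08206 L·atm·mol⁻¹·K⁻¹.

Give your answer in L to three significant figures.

n(NH4NO3) = 7.340 / 80.04 = 0.09170 mol
n(H2O) = (2/1) × 0.09170 = 0.1834 mol
V = nRT/P = 0.1834 × 0.08206 × 858.15 / 0.262 = 49.29 L

49.3 L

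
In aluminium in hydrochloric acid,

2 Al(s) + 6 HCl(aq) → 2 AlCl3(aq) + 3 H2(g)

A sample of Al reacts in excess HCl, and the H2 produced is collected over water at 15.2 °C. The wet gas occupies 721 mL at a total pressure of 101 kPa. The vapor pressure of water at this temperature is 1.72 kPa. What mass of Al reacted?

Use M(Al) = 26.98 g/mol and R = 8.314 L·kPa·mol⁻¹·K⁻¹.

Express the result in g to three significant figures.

P(H2) = 101 − 1.72 = 99.28 kPa
n(H2) = PV/RT = (99.28 × 0.7210) / (8.314 × 288.35) = 0.02986 mol
n(Al) = (2/3) × 0.02986 = 0.01991 mol
m(Al) = 0.01991 × 26.98 = 0.5372 g

0.537 g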